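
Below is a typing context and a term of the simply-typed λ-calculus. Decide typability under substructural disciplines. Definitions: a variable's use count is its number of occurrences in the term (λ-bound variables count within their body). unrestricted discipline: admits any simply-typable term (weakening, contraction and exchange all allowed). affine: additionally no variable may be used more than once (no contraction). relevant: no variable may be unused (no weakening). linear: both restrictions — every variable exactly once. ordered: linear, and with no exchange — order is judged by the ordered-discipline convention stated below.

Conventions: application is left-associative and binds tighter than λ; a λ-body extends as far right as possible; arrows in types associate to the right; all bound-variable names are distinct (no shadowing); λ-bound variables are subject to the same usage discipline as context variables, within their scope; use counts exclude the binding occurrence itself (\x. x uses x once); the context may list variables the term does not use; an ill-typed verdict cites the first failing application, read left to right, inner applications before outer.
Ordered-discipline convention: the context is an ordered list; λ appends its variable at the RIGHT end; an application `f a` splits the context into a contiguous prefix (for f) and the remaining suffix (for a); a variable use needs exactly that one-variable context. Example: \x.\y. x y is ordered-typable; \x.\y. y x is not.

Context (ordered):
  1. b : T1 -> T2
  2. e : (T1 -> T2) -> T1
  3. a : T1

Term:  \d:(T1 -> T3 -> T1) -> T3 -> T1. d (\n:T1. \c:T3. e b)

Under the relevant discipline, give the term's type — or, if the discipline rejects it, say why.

not well-typed under relevant — needs weakening: a, n, c unused
counts: b ×1, e ×1, a ×0, d (λ-bound) ×1, n (λ-bound) ×0, c (λ-bound) ×0
order of uses: d, e, b
typing: the term checks, with type ((T1 -> T3 -> T1) -> T3 -> T1) -> T3 -> T1
per-discipline verdicts: ordered ✗; linear ✗; affine ✓; relevant ✗; unrestricted ✓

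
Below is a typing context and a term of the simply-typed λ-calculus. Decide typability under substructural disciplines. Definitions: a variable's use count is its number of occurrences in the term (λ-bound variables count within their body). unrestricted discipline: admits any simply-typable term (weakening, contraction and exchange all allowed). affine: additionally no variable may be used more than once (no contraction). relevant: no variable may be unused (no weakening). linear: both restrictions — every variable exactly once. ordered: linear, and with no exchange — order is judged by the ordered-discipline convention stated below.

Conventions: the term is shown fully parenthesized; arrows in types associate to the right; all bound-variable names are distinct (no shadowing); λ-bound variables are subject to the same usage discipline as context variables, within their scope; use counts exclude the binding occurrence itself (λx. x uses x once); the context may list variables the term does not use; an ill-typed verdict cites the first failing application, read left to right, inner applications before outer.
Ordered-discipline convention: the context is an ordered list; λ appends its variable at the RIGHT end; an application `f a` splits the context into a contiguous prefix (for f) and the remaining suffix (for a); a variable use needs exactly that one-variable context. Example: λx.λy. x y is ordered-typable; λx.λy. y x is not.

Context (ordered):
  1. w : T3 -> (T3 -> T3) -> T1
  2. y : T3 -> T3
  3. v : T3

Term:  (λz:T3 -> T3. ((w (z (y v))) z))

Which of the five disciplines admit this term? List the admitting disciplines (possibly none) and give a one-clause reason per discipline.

accepted by: relevant, unrestricted
counts: w ×1, y ×1, v ×1, z [bound] ×2
order of uses: w, z, y, v, z
typing: well-typed at (T3 -> T3) -> T1
ordered ✗ (z ×2 used more than once (contraction))
linear ✗ (z ×2 used more than once (contraction))
affine ✗ (z ×2 used more than once (contraction))
relevant ✓ (every one of w, y, v, z appears)
unrestricted ✓ (type-checks ((T3 -> T3) -> T1) and nothing is barred)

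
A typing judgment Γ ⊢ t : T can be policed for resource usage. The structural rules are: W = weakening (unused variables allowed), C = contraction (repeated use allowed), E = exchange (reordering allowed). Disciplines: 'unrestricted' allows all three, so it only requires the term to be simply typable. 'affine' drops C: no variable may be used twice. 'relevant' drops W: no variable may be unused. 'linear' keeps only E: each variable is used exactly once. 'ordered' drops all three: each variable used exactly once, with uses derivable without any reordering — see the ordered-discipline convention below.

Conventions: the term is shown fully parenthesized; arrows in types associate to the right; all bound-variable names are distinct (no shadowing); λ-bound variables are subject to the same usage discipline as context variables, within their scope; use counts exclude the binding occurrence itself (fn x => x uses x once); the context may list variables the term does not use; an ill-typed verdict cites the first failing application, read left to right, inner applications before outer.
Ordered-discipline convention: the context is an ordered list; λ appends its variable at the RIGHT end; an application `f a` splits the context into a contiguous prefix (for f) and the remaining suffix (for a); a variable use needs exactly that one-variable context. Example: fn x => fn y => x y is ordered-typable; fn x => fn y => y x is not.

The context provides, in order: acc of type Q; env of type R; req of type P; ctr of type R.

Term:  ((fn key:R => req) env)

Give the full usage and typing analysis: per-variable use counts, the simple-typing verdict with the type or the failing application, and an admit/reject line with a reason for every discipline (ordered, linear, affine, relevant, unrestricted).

use counts: acc ×0; env ×1; req ×1; ctr ×0; key (λ-bound) ×0
order of uses: req, env
typing: ✓ — P
ordered ✗ (acc, ctr, key never used (weakening))
linear ✗ (acc, ctr, key never used (weakening))
affine ✓ (at most one use each (acc, env, req, ctr, key))
relevant ✗ (acc, ctr, key never used (weakening))
unrestricted ✓ (type-checks (P) and nothing is barred)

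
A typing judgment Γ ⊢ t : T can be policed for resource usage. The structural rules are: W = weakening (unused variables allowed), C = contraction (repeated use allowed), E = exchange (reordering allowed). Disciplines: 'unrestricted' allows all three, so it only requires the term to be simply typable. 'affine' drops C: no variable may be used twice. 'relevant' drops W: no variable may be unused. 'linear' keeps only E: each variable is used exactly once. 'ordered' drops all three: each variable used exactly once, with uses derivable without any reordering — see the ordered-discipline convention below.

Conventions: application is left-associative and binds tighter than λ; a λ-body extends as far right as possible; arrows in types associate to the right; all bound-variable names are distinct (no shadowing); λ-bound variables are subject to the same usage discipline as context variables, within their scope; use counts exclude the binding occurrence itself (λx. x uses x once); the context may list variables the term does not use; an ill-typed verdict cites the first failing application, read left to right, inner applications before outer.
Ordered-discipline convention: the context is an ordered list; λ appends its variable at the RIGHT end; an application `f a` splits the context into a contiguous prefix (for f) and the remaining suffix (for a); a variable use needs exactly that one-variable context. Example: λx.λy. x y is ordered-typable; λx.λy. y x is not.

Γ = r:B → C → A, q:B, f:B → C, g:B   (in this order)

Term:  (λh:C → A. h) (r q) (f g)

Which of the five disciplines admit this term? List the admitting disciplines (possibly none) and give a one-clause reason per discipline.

admitted in: ordered, linear, affine, relevant, unrestricted
variable uses: r ×1; q ×1; f ×1; g ×1; h (bound) ×1
uses in reading order: h, r, q, f, g
typing: ✓ — A
ordered: ✓ — r, q, f, g, h once each; derivable with no W/C/E
linear: ✓ — r, q, f, g, h: one use apiece
affine: ✓ — none of r, q, f, g, h used more than once
relevant: ✓ — at least one use each (r, q, f, g, h)
unrestricted: ✓ — well-typed at A; no restrictions here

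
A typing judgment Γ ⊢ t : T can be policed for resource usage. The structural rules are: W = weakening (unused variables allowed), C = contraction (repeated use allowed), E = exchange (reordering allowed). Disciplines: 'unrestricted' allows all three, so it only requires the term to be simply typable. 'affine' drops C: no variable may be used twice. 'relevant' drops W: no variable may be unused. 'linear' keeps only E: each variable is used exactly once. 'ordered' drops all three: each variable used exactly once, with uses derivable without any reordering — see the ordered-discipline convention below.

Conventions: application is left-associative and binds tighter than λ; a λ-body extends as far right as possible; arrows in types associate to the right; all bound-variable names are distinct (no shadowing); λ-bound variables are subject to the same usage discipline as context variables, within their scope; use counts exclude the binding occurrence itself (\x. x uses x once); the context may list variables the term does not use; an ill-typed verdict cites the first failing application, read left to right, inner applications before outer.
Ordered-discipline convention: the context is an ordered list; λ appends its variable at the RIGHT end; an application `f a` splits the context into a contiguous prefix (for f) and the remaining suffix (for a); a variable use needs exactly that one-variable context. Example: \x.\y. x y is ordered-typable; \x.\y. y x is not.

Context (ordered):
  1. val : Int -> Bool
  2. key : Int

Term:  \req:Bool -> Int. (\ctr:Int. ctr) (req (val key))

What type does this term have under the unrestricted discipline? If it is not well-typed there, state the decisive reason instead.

term : (Bool -> Int) -> Int
use counts: val: 1, key: 1, req (λ-bound): 1, ctr (λ-bound): 1
order of uses: ctr, req, val, key
typing: the term checks, with type (Bool -> Int) -> Int
across the five disciplines: ordered ✗, linear ✓, affine ✓, relevant ✓, unrestricted ✓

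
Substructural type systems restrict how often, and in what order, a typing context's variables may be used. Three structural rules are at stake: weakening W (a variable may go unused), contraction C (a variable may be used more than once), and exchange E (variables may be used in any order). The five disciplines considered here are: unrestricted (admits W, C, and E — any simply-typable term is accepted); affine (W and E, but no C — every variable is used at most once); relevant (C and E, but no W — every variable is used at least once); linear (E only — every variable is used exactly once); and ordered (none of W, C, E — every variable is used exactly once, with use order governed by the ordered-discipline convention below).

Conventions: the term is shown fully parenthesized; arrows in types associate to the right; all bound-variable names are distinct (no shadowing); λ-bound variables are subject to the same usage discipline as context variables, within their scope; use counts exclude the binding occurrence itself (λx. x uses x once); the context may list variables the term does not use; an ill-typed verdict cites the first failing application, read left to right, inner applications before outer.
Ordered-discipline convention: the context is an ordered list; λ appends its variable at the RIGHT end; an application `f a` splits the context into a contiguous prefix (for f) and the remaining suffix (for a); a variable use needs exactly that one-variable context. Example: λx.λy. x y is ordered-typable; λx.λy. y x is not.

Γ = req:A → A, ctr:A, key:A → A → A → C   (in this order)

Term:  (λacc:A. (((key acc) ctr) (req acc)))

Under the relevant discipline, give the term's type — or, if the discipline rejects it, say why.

term : A → C
variable uses: req=1; ctr=1; key=1; acc [bound]=2
left-to-right use order: key, acc, ctr, req, acc
typing: well-typed — term : A → C
per-discipline verdicts: ordered ✗ | linear ✗ | affine ✗ | relevant ✓ | unrestricted ✓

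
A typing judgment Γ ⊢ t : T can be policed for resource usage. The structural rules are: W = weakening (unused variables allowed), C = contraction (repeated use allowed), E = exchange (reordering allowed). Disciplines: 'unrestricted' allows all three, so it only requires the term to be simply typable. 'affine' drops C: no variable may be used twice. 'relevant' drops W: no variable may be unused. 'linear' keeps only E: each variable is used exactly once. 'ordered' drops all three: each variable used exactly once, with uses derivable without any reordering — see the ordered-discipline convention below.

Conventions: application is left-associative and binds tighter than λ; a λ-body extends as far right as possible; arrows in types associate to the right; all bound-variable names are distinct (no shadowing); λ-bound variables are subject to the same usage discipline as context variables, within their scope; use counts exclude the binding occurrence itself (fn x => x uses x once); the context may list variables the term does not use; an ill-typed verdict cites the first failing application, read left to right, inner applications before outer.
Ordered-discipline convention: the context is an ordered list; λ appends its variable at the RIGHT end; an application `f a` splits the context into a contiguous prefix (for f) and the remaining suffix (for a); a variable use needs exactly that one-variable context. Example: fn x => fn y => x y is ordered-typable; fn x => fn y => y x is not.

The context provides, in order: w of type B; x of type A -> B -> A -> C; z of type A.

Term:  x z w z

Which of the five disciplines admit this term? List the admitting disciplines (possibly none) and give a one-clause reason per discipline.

admitted by: relevant, unrestricted
usage: w: 1; x: 1; z: 2
left-to-right use order: x, z, w, z
typing: the term checks, with type C
ordered ✗ (z ×2 used more than once (contraction))
linear ✗ (z ×2 used more than once (contraction))
affine ✗ (z ×2 used more than once (contraction))
relevant ✓ (w, x, z: all used, weakening unneeded)
unrestricted ✓ (simply typable at C; W, C, E all held)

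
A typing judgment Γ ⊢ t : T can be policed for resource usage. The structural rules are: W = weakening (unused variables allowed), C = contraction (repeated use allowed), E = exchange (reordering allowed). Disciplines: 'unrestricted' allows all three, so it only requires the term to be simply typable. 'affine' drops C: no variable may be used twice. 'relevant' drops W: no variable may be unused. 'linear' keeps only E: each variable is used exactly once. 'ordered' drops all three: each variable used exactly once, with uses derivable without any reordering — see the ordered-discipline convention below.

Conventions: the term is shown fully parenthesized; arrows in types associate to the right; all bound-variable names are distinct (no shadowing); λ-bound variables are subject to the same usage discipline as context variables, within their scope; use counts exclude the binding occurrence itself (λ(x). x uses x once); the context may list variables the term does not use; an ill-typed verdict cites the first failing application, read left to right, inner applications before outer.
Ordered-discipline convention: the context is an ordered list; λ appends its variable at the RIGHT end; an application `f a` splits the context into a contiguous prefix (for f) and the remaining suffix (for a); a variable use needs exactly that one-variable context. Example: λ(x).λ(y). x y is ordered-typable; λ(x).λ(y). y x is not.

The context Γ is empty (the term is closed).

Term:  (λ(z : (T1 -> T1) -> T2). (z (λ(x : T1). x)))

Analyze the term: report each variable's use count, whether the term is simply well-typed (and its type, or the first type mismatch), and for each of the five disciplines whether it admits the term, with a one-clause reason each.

variable uses: z [bound]: 1×, x [bound]: 1×
use order (left to right): z, x
typing: well-typed — term : ((T1 -> T1) -> T2) -> T2
ordered ✓ (single-use (z, x), ordered derivation ok)
linear ✓ (exactly-once usage across z, x)
affine ✓ (at most one use each (z, x))
relevant ✓ (none of z, x goes unused)
unrestricted ✓ (typability at ((T1 -> T1) -> T2) -> T2 is all that's needed)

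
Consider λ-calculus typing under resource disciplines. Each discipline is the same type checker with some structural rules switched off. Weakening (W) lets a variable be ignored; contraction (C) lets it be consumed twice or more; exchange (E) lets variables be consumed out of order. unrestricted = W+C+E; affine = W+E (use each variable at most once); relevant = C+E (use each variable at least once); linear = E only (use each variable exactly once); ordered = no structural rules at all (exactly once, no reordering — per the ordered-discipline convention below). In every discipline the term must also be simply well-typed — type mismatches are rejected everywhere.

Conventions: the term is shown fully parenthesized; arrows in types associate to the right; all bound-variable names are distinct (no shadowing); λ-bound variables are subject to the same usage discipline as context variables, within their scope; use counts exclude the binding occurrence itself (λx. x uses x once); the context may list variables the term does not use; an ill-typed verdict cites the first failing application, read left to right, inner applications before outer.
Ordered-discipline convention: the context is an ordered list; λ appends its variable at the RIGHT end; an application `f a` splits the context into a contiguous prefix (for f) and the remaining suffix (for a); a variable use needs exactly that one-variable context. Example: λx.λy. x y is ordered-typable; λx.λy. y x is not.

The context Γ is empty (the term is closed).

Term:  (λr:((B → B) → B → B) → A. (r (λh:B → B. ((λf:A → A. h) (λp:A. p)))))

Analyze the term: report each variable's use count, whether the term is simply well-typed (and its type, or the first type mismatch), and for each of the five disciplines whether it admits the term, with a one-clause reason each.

use counts: r (bound)=1; h (bound)=1; f (bound)=0; p (bound)=1
left-to-right use order: r, h, p
typing: ✓ — (((B → B) → B → B) → A) → A
ordered: ✗ — f never used (weakening)
linear: ✗ — f never used (weakening)
affine: ✓ — none of r, h, f, p used more than once
relevant: ✗ — f never used (weakening)
unrestricted: ✓ — simply typable at (((B → B) → B → B) → A) → A; W, C, E all held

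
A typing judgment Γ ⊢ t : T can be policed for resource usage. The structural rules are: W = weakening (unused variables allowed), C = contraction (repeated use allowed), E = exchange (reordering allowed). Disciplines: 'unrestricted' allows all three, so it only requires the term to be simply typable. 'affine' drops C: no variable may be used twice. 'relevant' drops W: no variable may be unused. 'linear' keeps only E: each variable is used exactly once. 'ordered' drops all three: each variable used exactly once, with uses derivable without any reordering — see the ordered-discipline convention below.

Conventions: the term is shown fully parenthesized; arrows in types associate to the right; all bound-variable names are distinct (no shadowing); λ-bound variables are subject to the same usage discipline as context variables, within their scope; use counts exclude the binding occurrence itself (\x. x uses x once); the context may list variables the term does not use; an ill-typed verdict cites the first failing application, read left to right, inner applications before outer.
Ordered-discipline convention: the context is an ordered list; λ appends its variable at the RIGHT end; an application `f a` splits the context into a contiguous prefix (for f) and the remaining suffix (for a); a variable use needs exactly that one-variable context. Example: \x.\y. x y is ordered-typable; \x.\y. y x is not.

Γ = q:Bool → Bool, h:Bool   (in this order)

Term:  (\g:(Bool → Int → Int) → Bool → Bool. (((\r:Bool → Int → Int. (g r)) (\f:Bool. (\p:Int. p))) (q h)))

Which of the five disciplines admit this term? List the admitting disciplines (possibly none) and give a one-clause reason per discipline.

accepted by: affine, unrestricted
variable uses: q=1; h=1; g (bound)=1; r (bound)=1; f (bound)=0; p (bound)=1
order of uses: g, r, p, q, h
typing: the term checks, with type ((Bool → Int → Int) → Bool → Bool) → Bool
ordered: ✗, unused: f — weakening required
linear: ✗, unused: f — weakening required
affine: ✓, no duplicate uses among q, h, g, r, f, p
relevant: ✗, unused: f — weakening required
unrestricted: ✓, simply typable at ((Bool → Int → Int) → Bool → Bool) → Bool; W, C, E all held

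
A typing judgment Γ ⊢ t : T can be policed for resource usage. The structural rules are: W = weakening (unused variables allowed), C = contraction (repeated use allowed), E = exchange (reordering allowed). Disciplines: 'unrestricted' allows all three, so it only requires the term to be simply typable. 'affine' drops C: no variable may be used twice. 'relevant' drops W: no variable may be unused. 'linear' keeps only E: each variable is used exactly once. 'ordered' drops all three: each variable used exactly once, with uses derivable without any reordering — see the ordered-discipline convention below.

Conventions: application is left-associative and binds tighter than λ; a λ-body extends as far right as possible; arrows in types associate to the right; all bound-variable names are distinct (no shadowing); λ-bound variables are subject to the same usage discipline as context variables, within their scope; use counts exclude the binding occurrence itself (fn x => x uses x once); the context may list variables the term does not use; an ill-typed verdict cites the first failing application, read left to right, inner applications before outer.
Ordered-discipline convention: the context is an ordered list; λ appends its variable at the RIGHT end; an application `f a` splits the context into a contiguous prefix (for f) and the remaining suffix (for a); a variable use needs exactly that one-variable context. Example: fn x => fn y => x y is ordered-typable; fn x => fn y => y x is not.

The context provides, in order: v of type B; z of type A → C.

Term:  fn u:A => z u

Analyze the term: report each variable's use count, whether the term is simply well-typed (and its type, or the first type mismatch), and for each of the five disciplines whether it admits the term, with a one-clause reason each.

use counts: v=0; z=1; u [bound]=1
order of uses: z, u
typing: well-typed — term : A → C
ordered: ✗ — v left unused
linear: ✗ — v left unused
affine: ✓ — no duplicate uses among v, z, u
relevant: ✗ — v left unused
unrestricted: ✓ — type-checks (A → C) and nothing is barred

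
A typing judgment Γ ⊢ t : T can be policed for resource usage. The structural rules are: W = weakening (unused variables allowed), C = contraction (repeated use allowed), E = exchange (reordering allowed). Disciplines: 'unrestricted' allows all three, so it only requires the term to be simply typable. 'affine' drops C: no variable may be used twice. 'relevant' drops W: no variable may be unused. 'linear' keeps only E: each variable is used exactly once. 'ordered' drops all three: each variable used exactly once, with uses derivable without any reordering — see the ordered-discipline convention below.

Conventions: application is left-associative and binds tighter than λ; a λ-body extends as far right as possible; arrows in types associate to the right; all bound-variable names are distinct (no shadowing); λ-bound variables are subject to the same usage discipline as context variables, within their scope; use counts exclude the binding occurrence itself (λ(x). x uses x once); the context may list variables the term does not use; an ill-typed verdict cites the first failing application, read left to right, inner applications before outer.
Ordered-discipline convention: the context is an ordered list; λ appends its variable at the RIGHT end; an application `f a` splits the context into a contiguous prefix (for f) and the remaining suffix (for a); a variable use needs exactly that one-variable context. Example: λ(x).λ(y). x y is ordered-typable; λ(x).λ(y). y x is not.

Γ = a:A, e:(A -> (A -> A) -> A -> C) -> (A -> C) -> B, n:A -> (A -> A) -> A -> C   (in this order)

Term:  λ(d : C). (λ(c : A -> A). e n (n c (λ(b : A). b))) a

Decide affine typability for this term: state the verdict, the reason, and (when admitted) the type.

no — a type mismatch blocks all five
variable uses: a: 1×, e: 1×, n: 2×, d (bound): 0×, c (bound): 1×, b (bound): 1×
use order (left to right): e, n, n, c, b, a
typing: ill-typed: an argument A -> A mismatches the expected A
per-discipline verdicts: ordered ✗, linear ✗, affine ✗, relevant ✗, unrestricted ✗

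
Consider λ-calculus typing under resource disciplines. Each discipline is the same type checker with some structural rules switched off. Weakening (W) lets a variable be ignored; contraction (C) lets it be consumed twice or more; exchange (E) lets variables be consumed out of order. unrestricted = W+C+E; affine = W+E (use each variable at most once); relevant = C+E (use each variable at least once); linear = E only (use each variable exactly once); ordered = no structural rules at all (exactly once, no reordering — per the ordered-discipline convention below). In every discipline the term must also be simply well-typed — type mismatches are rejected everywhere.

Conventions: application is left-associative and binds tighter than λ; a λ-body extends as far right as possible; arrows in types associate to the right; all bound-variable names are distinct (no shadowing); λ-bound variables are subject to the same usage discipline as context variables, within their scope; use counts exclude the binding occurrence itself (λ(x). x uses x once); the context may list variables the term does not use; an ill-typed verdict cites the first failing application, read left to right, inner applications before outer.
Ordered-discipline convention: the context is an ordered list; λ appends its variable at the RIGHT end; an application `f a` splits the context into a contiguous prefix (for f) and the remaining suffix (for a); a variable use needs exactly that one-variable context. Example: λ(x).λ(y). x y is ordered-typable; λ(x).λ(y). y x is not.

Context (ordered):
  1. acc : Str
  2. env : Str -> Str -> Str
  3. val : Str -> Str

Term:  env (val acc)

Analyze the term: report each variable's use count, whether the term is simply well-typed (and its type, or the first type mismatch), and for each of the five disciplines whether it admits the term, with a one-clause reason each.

use counts: acc=1, env=1, val=1
use order (left to right): env, val, acc
typing: the term checks, with type Str -> Str
ordered: ✗ — use order env, val, acc needs exchange
linear: ✓ — single use per variable (acc, env, val)
affine: ✓ — acc, env, val: no repeats, contraction unneeded
relevant: ✓ — at least one use each (acc, env, val)
unrestricted: ✓ — typability at Str -> Str is all that's needed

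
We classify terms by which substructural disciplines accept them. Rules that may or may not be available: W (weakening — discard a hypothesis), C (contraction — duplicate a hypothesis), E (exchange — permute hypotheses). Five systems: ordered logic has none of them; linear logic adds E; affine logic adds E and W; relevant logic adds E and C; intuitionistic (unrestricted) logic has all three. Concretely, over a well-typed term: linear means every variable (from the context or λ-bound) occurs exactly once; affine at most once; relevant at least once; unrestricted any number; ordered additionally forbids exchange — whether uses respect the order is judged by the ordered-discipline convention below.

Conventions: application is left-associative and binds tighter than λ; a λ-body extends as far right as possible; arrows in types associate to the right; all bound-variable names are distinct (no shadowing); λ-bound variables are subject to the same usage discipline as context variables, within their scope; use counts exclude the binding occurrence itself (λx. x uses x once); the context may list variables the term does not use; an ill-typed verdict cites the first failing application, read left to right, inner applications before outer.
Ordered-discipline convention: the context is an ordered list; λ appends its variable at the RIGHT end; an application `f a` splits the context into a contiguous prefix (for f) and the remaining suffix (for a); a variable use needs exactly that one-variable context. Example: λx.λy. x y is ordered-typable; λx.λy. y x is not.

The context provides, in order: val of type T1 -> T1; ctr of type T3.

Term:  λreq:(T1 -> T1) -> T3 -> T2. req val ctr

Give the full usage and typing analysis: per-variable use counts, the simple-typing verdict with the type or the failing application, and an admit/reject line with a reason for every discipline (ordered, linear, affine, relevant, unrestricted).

variable uses: val=1, ctr=1, req (bound)=1
uses in reading order: req, val, ctr
typing: well-typed at ((T1 -> T1) -> T3 -> T2) -> T2
ordered: ✗, use order req, val, ctr needs exchange
linear: ✓, each of val, ctr, req used exactly once
affine: ✓, no duplicate uses among val, ctr, req
relevant: ✓, every one of val, ctr, req appears
unrestricted: ✓, well-typed at ((T1 -> T1) -> T3 -> T2) -> T2; no restrictions here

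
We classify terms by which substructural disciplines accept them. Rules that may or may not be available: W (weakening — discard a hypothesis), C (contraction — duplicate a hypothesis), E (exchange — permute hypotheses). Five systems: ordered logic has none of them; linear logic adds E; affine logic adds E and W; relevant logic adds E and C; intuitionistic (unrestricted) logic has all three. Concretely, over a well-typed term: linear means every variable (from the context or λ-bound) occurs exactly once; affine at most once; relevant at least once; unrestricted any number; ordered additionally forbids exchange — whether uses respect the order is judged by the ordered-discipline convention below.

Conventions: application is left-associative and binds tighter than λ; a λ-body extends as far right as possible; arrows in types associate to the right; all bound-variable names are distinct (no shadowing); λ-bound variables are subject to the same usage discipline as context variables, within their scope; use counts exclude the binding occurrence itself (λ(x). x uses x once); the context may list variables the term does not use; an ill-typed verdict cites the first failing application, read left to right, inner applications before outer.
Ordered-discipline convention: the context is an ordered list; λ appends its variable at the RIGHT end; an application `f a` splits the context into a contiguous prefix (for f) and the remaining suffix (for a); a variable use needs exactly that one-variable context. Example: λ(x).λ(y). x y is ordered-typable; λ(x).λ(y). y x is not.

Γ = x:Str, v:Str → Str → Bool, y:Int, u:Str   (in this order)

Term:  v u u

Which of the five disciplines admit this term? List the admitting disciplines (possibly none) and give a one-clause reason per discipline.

accepted by: unrestricted
counts: x: 0×, v: 1×, y: 0×, u: 2×
left-to-right use order: v, u, u
typing: well-typed at Bool
ordered: ✗, uses contraction: u ×2; unused: x, y — weakening required
linear: ✗, uses contraction: u ×2; unused: x, y — weakening required
affine: ✗, uses contraction: u ×2
relevant: ✗, unused: x, y — weakening required
unrestricted: ✓, typability at Bool is all that's needed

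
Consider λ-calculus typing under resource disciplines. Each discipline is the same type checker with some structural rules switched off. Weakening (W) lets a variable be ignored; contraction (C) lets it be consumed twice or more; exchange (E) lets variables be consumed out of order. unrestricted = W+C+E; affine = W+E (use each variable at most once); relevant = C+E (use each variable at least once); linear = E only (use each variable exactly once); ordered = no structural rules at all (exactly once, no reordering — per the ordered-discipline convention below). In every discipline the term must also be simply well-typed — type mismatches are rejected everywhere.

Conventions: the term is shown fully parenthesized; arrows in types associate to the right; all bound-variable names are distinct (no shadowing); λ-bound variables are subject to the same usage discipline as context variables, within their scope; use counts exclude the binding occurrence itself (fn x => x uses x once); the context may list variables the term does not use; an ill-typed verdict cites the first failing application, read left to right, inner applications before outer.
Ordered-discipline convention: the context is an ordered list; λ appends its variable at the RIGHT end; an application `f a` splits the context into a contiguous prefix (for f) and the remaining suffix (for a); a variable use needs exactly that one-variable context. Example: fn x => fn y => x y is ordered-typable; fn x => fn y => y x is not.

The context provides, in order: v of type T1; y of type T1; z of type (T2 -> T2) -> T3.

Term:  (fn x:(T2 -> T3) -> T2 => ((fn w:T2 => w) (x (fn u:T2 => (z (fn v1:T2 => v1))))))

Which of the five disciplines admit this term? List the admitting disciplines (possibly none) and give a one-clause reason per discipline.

admitted in: affine, unrestricted
variable uses: v ×0, y ×0, z ×1, x (bound) ×1, w (bound) ×1, u (bound) ×0, v1 (bound) ×1
order of uses: w, x, z, v1
typing: the term checks, with type ((T2 -> T3) -> T2) -> T2
ordered: ✗, unused: v, y, u — weakening required
linear: ✗, unused: v, y, u — weakening required
affine: ✓, v, y, z, x, w, u, v1: no repeats, contraction unneeded
relevant: ✗, unused: v, y, u — weakening required
unrestricted: ✓, typability at ((T2 -> T3) -> T2) -> T2 is all that's needed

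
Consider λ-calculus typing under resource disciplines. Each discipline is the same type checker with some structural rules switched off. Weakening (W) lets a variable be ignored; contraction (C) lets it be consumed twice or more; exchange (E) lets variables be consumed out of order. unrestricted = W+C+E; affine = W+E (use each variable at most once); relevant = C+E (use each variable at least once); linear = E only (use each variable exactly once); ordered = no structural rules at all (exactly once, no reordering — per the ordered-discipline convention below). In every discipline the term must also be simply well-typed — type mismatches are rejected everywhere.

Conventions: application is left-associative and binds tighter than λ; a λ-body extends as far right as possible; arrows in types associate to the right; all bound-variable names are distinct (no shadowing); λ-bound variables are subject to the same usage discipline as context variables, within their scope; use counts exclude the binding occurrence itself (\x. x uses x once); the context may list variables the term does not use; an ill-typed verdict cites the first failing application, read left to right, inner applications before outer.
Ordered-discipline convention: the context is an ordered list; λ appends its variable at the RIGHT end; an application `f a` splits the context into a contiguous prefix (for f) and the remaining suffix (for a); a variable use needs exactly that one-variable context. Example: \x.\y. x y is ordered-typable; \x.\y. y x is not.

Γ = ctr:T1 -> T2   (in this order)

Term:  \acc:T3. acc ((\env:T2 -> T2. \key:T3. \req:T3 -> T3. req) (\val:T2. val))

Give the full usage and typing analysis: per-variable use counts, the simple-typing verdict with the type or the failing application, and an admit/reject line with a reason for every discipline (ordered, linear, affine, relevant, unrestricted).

counts: ctr=0; acc [bound]=1; env [bound]=0; key [bound]=0; req [bound]=1; val [bound]=1
order of uses: acc, req, val
typing: ill-typed: non-function type T3 applied to an argument
ordered: ✗, fails simple typing
linear: ✗, a type mismatch blocks all five
affine: ✗, the type mismatch rejects it
relevant: ✗, not simply typable
unrestricted: ✗, fails simple typing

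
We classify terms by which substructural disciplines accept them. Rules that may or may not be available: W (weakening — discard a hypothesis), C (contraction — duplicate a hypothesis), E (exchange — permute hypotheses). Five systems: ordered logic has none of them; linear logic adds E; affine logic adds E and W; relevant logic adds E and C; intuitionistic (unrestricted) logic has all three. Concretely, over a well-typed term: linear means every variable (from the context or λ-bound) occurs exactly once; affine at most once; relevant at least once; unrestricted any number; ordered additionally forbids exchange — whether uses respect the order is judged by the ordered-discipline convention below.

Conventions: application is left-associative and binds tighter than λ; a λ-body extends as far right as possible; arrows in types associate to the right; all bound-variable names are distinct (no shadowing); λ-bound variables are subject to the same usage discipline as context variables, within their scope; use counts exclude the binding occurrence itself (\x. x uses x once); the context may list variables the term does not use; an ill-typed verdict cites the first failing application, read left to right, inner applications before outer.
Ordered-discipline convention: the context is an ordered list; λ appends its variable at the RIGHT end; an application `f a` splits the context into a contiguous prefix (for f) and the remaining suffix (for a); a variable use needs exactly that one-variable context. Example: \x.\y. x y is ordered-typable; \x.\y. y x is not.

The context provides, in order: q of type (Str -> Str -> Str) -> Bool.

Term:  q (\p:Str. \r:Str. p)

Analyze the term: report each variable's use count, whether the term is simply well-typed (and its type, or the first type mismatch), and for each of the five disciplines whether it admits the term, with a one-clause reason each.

use counts: q ×1; p (bound) ×1; r (bound) ×0
order of uses: q, p
typing: the term checks, with type Bool
ordered: ✗, unused: r — weakening required
linear: ✗, unused: r — weakening required
affine: ✓, q, p, r: no repeats, contraction unneeded
relevant: ✗, unused: r — weakening required
unrestricted: ✓, type-checks (Bool) and nothing is barred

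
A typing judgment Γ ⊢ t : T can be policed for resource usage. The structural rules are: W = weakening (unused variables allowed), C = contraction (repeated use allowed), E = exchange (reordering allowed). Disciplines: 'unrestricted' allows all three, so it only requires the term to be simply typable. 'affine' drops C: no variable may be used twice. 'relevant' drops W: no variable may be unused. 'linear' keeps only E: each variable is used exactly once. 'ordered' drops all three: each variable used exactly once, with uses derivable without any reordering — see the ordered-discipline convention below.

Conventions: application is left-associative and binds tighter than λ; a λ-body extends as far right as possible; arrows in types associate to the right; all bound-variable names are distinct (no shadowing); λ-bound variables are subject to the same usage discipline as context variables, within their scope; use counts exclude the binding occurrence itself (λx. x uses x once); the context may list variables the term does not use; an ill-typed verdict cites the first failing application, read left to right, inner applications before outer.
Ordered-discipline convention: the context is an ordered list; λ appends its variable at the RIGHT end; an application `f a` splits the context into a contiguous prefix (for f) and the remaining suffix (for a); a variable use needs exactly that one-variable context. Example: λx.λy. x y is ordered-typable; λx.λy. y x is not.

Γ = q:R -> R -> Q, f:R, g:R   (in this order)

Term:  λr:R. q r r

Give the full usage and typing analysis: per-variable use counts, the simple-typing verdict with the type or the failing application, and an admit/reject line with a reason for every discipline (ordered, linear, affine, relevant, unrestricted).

use counts: q=1; f=0; g=0; r (bound)=2
order of uses: q, r, r
typing: the term checks, with type R -> Q
ordered ✗ (r ×2 used more than once (contraction); needs weakening: f, g unused)
linear ✗ (r ×2 used more than once (contraction); needs weakening: f, g unused)
affine ✗ (r ×2 used more than once (contraction))
relevant ✗ (needs weakening: f, g unused)
unrestricted ✓ (simply typable at R -> Q; W, C, E all held)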